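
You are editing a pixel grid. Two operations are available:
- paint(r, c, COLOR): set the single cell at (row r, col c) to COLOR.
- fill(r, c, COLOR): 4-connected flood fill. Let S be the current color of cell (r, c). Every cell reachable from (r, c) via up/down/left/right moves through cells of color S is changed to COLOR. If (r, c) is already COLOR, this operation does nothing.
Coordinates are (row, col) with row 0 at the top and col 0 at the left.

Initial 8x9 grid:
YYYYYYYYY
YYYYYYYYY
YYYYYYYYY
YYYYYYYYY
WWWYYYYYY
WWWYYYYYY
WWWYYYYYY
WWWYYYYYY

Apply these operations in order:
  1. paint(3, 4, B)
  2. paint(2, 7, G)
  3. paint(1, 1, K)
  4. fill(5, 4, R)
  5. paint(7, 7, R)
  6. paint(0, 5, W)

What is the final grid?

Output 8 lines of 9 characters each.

Answer: RRRRRWRRR
RKRRRRRRR
RRRRRRRGR
RRRRBRRRR
WWWRRRRRR
WWWRRRRRR
WWWRRRRRR
WWWRRRRRR

Derivation:
After op 1 paint(3,4,B):
YYYYYYYYY
YYYYYYYYY
YYYYYYYYY
YYYYBYYYY
WWWYYYYYY
WWWYYYYYY
WWWYYYYYY
WWWYYYYYY
After op 2 paint(2,7,G):
YYYYYYYYY
YYYYYYYYY
YYYYYYYGY
YYYYBYYYY
WWWYYYYYY
WWWYYYYYY
WWWYYYYYY
WWWYYYYYY
After op 3 paint(1,1,K):
YYYYYYYYY
YKYYYYYYY
YYYYYYYGY
YYYYBYYYY
WWWYYYYYY
WWWYYYYYY
WWWYYYYYY
WWWYYYYYY
After op 4 fill(5,4,R) [57 cells changed]:
RRRRRRRRR
RKRRRRRRR
RRRRRRRGR
RRRRBRRRR
WWWRRRRRR
WWWRRRRRR
WWWRRRRRR
WWWRRRRRR
After op 5 paint(7,7,R):
RRRRRRRRR
RKRRRRRRR
RRRRRRRGR
RRRRBRRRR
WWWRRRRRR
WWWRRRRRR
WWWRRRRRR
WWWRRRRRR
After op 6 paint(0,5,W):
RRRRRWRRR
RKRRRRRRR
RRRRRRRGR
RRRRBRRRR
WWWRRRRRR
WWWRRRRRR
WWWRRRRRR
WWWRRRRRR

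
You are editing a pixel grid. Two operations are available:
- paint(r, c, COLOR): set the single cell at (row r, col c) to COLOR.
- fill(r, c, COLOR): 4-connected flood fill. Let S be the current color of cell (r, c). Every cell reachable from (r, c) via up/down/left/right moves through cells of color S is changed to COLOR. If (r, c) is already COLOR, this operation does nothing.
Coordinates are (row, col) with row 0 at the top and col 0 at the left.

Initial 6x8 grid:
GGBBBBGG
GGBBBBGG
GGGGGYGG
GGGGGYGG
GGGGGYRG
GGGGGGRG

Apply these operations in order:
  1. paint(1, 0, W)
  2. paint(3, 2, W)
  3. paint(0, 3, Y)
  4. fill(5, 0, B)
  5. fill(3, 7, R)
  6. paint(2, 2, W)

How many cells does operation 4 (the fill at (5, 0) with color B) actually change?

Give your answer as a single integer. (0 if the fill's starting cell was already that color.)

Answer: 23

Derivation:
After op 1 paint(1,0,W):
GGBBBBGG
WGBBBBGG
GGGGGYGG
GGGGGYGG
GGGGGYRG
GGGGGGRG
After op 2 paint(3,2,W):
GGBBBBGG
WGBBBBGG
GGGGGYGG
GGWGGYGG
GGGGGYRG
GGGGGGRG
After op 3 paint(0,3,Y):
GGBYBBGG
WGBBBBGG
GGGGGYGG
GGWGGYGG
GGGGGYRG
GGGGGGRG
After op 4 fill(5,0,B) [23 cells changed]:
BBBYBBGG
WBBBBBGG
BBBBBYGG
BBWBBYGG
BBBBBYRG
BBBBBBRG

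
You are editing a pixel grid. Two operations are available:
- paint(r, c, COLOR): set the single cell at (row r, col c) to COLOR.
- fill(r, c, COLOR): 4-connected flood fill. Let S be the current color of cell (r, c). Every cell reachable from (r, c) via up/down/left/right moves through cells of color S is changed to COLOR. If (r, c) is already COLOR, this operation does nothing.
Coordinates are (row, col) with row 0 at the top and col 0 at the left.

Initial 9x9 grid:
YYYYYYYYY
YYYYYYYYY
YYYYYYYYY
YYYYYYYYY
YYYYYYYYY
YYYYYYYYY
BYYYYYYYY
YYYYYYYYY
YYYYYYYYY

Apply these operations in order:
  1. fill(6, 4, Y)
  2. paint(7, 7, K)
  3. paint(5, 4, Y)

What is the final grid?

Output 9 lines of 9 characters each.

After op 1 fill(6,4,Y) [0 cells changed]:
YYYYYYYYY
YYYYYYYYY
YYYYYYYYY
YYYYYYYYY
YYYYYYYYY
YYYYYYYYY
BYYYYYYYY
YYYYYYYYY
YYYYYYYYY
After op 2 paint(7,7,K):
YYYYYYYYY
YYYYYYYYY
YYYYYYYYY
YYYYYYYYY
YYYYYYYYY
YYYYYYYYY
BYYYYYYYY
YYYYYYYKY
YYYYYYYYY
After op 3 paint(5,4,Y):
YYYYYYYYY
YYYYYYYYY
YYYYYYYYY
YYYYYYYYY
YYYYYYYYY
YYYYYYYYY
BYYYYYYYY
YYYYYYYKY
YYYYYYYYY

Answer: YYYYYYYYY
YYYYYYYYY
YYYYYYYYY
YYYYYYYYY
YYYYYYYYY
YYYYYYYYY
BYYYYYYYY
YYYYYYYKY
YYYYYYYYY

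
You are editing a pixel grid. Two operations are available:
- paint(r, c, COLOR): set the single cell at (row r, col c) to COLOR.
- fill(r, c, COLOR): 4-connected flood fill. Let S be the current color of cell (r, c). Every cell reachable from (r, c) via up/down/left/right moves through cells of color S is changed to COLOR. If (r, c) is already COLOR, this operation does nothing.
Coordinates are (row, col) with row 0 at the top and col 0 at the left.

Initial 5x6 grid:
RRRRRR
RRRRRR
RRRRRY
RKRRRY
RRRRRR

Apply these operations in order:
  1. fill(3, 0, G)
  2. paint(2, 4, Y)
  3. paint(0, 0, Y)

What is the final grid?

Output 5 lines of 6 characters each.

After op 1 fill(3,0,G) [27 cells changed]:
GGGGGG
GGGGGG
GGGGGY
GKGGGY
GGGGGG
After op 2 paint(2,4,Y):
GGGGGG
GGGGGG
GGGGYY
GKGGGY
GGGGGG
After op 3 paint(0,0,Y):
YGGGGG
GGGGGG
GGGGYY
GKGGGY
GGGGGG

Answer: YGGGGG
GGGGGG
GGGGYY
GKGGGY
GGGGGG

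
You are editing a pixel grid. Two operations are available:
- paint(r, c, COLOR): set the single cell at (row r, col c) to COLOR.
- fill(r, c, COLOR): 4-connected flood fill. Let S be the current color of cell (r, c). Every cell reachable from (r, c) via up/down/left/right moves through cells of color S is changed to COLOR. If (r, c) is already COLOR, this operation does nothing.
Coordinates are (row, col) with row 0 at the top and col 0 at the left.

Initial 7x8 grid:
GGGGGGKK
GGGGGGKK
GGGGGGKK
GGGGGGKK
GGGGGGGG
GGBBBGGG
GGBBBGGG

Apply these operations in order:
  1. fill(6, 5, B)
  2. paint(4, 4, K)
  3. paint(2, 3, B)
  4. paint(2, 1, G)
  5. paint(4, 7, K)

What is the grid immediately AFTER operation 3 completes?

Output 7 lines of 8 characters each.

Answer: BBBBBBKK
BBBBBBKK
BBBBBBKK
BBBBBBKK
BBBBKBBB
BBBBBBBB
BBBBBBBB

Derivation:
After op 1 fill(6,5,B) [42 cells changed]:
BBBBBBKK
BBBBBBKK
BBBBBBKK
BBBBBBKK
BBBBBBBB
BBBBBBBB
BBBBBBBB
After op 2 paint(4,4,K):
BBBBBBKK
BBBBBBKK
BBBBBBKK
BBBBBBKK
BBBBKBBB
BBBBBBBB
BBBBBBBB
After op 3 paint(2,3,B):
BBBBBBKK
BBBBBBKK
BBBBBBKK
BBBBBBKK
BBBBKBBB
BBBBBBBB
BBBBBBBB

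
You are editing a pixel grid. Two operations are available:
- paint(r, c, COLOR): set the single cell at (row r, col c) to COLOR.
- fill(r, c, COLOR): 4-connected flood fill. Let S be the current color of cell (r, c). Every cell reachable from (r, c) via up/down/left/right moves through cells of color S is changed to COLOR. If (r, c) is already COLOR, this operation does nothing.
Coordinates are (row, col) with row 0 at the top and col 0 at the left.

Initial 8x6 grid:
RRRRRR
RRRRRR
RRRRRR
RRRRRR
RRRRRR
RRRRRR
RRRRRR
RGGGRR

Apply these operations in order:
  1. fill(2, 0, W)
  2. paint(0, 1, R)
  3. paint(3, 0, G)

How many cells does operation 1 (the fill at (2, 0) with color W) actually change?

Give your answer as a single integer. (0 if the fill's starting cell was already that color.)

After op 1 fill(2,0,W) [45 cells changed]:
WWWWWW
WWWWWW
WWWWWW
WWWWWW
WWWWWW
WWWWWW
WWWWWW
WGGGWW

Answer: 45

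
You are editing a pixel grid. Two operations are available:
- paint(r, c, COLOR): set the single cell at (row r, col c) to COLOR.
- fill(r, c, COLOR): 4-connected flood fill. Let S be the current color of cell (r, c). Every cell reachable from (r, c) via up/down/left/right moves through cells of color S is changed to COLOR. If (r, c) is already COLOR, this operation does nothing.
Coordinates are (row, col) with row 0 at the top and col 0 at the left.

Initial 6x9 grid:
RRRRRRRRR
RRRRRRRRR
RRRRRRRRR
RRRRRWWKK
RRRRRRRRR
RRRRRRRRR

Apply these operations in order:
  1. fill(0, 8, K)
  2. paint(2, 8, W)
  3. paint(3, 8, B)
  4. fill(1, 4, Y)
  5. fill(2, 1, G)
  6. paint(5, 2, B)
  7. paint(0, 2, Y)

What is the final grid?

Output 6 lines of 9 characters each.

After op 1 fill(0,8,K) [50 cells changed]:
KKKKKKKKK
KKKKKKKKK
KKKKKKKKK
KKKKKWWKK
KKKKKKKKK
KKKKKKKKK
After op 2 paint(2,8,W):
KKKKKKKKK
KKKKKKKKK
KKKKKKKKW
KKKKKWWKK
KKKKKKKKK
KKKKKKKKK
After op 3 paint(3,8,B):
KKKKKKKKK
KKKKKKKKK
KKKKKKKKW
KKKKKWWKB
KKKKKKKKK
KKKKKKKKK
After op 4 fill(1,4,Y) [50 cells changed]:
YYYYYYYYY
YYYYYYYYY
YYYYYYYYW
YYYYYWWYB
YYYYYYYYY
YYYYYYYYY
After op 5 fill(2,1,G) [50 cells changed]:
GGGGGGGGG
GGGGGGGGG
GGGGGGGGW
GGGGGWWGB
GGGGGGGGG
GGGGGGGGG
After op 6 paint(5,2,B):
GGGGGGGGG
GGGGGGGGG
GGGGGGGGW
GGGGGWWGB
GGGGGGGGG
GGBGGGGGG
After op 7 paint(0,2,Y):
GGYGGGGGG
GGGGGGGGG
GGGGGGGGW
GGGGGWWGB
GGGGGGGGG
GGBGGGGGG

Answer: GGYGGGGGG
GGGGGGGGG
GGGGGGGGW
GGGGGWWGB
GGGGGGGGG
GGBGGGGGG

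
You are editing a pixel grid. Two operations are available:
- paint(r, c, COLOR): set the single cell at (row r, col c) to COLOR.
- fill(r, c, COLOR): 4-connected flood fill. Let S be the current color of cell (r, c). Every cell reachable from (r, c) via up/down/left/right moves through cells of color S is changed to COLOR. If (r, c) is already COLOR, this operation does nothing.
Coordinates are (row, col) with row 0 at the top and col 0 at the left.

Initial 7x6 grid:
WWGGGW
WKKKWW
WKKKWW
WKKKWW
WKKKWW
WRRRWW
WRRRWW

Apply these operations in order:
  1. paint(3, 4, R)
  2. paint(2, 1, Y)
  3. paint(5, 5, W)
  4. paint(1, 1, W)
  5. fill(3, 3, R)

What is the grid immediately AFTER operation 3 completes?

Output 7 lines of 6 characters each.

After op 1 paint(3,4,R):
WWGGGW
WKKKWW
WKKKWW
WKKKRW
WKKKWW
WRRRWW
WRRRWW
After op 2 paint(2,1,Y):
WWGGGW
WKKKWW
WYKKWW
WKKKRW
WKKKWW
WRRRWW
WRRRWW
After op 3 paint(5,5,W):
WWGGGW
WKKKWW
WYKKWW
WKKKRW
WKKKWW
WRRRWW
WRRRWW

Answer: WWGGGW
WKKKWW
WYKKWW
WKKKRW
WKKKWW
WRRRWW
WRRRWW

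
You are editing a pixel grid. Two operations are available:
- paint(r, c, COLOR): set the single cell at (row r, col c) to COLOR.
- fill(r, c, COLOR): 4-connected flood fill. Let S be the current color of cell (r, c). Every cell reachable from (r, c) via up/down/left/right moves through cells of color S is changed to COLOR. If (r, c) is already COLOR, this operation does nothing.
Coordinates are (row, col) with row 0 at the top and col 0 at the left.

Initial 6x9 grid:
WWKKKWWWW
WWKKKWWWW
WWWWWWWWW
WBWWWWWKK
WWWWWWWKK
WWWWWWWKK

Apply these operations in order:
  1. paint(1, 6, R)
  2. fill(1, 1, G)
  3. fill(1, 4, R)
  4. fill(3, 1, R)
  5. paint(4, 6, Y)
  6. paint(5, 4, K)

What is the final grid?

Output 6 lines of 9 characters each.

Answer: GGRRRGGGG
GGRRRGRGG
GGGGGGGGG
GRGGGGGKK
GGGGGGYKK
GGGGKGGKK

Derivation:
After op 1 paint(1,6,R):
WWKKKWWWW
WWKKKWRWW
WWWWWWWWW
WBWWWWWKK
WWWWWWWKK
WWWWWWWKK
After op 2 fill(1,1,G) [40 cells changed]:
GGKKKGGGG
GGKKKGRGG
GGGGGGGGG
GBGGGGGKK
GGGGGGGKK
GGGGGGGKK
After op 3 fill(1,4,R) [6 cells changed]:
GGRRRGGGG
GGRRRGRGG
GGGGGGGGG
GBGGGGGKK
GGGGGGGKK
GGGGGGGKK
After op 4 fill(3,1,R) [1 cells changed]:
GGRRRGGGG
GGRRRGRGG
GGGGGGGGG
GRGGGGGKK
GGGGGGGKK
GGGGGGGKK
After op 5 paint(4,6,Y):
GGRRRGGGG
GGRRRGRGG
GGGGGGGGG
GRGGGGGKK
GGGGGGYKK
GGGGGGGKK
After op 6 paint(5,4,K):
GGRRRGGGG
GGRRRGRGG
GGGGGGGGG
GRGGGGGKK
GGGGGGYKK
GGGGKGGKK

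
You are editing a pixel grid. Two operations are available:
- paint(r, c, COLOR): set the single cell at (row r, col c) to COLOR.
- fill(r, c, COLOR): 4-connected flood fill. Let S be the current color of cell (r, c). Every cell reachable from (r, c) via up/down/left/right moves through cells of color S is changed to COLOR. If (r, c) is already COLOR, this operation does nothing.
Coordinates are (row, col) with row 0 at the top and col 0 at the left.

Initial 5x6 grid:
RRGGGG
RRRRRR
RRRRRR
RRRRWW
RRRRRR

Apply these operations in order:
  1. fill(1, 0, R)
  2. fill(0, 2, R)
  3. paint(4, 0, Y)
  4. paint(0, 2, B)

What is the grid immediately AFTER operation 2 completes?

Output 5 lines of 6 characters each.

Answer: RRRRRR
RRRRRR
RRRRRR
RRRRWW
RRRRRR

Derivation:
After op 1 fill(1,0,R) [0 cells changed]:
RRGGGG
RRRRRR
RRRRRR
RRRRWW
RRRRRR
After op 2 fill(0,2,R) [4 cells changed]:
RRRRRR
RRRRRR
RRRRRR
RRRRWW
RRRRRR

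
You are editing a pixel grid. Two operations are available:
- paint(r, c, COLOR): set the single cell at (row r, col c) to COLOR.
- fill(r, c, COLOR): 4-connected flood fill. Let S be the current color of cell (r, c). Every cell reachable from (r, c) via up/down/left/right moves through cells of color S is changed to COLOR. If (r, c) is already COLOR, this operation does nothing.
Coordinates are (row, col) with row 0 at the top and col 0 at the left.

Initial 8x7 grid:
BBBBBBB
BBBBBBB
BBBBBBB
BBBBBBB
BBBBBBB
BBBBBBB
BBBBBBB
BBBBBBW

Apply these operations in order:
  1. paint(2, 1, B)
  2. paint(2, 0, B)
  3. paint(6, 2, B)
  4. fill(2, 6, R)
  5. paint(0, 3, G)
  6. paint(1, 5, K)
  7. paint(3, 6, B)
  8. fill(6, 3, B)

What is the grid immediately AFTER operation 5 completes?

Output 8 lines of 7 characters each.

After op 1 paint(2,1,B):
BBBBBBB
BBBBBBB
BBBBBBB
BBBBBBB
BBBBBBB
BBBBBBB
BBBBBBB
BBBBBBW
After op 2 paint(2,0,B):
BBBBBBB
BBBBBBB
BBBBBBB
BBBBBBB
BBBBBBB
BBBBBBB
BBBBBBB
BBBBBBW
After op 3 paint(6,2,B):
BBBBBBB
BBBBBBB
BBBBBBB
BBBBBBB
BBBBBBB
BBBBBBB
BBBBBBB
BBBBBBW
After op 4 fill(2,6,R) [55 cells changed]:
RRRRRRR
RRRRRRR
RRRRRRR
RRRRRRR
RRRRRRR
RRRRRRR
RRRRRRR
RRRRRRW
After op 5 paint(0,3,G):
RRRGRRR
RRRRRRR
RRRRRRR
RRRRRRR
RRRRRRR
RRRRRRR
RRRRRRR
RRRRRRW

Answer: RRRGRRR
RRRRRRR
RRRRRRR
RRRRRRR
RRRRRRR
RRRRRRR
RRRRRRR
RRRRRRW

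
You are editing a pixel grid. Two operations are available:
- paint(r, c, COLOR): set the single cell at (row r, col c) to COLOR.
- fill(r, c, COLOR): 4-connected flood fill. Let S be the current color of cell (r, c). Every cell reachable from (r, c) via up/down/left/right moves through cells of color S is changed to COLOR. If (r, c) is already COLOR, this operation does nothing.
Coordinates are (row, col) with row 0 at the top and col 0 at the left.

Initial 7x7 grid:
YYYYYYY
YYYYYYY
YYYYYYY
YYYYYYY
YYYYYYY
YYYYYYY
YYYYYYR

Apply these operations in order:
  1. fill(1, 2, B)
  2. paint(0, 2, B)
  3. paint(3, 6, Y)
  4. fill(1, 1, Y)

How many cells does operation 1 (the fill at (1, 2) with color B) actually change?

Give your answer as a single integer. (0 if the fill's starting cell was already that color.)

Answer: 48

Derivation:
After op 1 fill(1,2,B) [48 cells changed]:
BBBBBBB
BBBBBBB
BBBBBBB
BBBBBBB
BBBBBBB
BBBBBBB
BBBBBBR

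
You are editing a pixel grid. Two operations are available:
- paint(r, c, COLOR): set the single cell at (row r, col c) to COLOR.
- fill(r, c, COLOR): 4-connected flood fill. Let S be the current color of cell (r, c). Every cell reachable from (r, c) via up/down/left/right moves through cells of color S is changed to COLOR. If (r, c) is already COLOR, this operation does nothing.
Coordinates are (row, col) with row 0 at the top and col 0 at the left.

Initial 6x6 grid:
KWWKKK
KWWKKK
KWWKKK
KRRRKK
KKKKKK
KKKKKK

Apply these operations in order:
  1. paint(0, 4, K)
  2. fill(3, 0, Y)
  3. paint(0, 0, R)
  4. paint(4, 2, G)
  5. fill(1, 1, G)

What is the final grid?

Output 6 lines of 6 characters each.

After op 1 paint(0,4,K):
KWWKKK
KWWKKK
KWWKKK
KRRRKK
KKKKKK
KKKKKK
After op 2 fill(3,0,Y) [27 cells changed]:
YWWYYY
YWWYYY
YWWYYY
YRRRYY
YYYYYY
YYYYYY
After op 3 paint(0,0,R):
RWWYYY
YWWYYY
YWWYYY
YRRRYY
YYYYYY
YYYYYY
After op 4 paint(4,2,G):
RWWYYY
YWWYYY
YWWYYY
YRRRYY
YYGYYY
YYYYYY
After op 5 fill(1,1,G) [6 cells changed]:
RGGYYY
YGGYYY
YGGYYY
YRRRYY
YYGYYY
YYYYYY

Answer: RGGYYY
YGGYYY
YGGYYY
YRRRYY
YYGYYY
YYYYYY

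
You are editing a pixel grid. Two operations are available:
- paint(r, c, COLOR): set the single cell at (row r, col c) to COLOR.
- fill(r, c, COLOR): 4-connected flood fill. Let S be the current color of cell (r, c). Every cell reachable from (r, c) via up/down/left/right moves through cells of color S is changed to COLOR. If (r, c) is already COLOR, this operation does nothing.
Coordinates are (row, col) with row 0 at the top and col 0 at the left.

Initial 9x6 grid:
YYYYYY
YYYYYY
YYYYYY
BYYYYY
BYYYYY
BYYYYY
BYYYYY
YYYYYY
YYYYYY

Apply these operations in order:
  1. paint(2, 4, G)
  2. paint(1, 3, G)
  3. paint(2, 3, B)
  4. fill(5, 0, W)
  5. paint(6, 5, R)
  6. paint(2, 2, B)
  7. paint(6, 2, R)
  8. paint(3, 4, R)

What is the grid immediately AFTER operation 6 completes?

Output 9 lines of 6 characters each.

Answer: YYYYYY
YYYGYY
YYBBGY
WYYYYY
WYYYYY
WYYYYY
WYYYYR
YYYYYY
YYYYYY

Derivation:
After op 1 paint(2,4,G):
YYYYYY
YYYYYY
YYYYGY
BYYYYY
BYYYYY
BYYYYY
BYYYYY
YYYYYY
YYYYYY
After op 2 paint(1,3,G):
YYYYYY
YYYGYY
YYYYGY
BYYYYY
BYYYYY
BYYYYY
BYYYYY
YYYYYY
YYYYYY
After op 3 paint(2,3,B):
YYYYYY
YYYGYY
YYYBGY
BYYYYY
BYYYYY
BYYYYY
BYYYYY
YYYYYY
YYYYYY
After op 4 fill(5,0,W) [4 cells changed]:
YYYYYY
YYYGYY
YYYBGY
WYYYYY
WYYYYY
WYYYYY
WYYYYY
YYYYYY
YYYYYY
After op 5 paint(6,5,R):
YYYYYY
YYYGYY
YYYBGY
WYYYYY
WYYYYY
WYYYYY
WYYYYR
YYYYYY
YYYYYY
After op 6 paint(2,2,B):
YYYYYY
YYYGYY
YYBBGY
WYYYYY
WYYYYY
WYYYYY
WYYYYR
YYYYYY
YYYYYY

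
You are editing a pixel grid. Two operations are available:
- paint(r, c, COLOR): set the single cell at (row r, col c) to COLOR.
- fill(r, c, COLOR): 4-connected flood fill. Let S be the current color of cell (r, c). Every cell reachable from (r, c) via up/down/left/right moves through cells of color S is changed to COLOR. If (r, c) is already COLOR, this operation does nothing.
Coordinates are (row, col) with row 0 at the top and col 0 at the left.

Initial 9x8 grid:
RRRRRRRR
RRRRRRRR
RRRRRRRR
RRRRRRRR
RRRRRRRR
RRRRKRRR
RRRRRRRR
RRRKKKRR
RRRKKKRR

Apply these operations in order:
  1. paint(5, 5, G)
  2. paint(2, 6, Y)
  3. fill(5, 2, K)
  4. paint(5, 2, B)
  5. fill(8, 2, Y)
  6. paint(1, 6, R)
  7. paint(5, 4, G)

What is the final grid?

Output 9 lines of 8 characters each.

After op 1 paint(5,5,G):
RRRRRRRR
RRRRRRRR
RRRRRRRR
RRRRRRRR
RRRRRRRR
RRRRKGRR
RRRRRRRR
RRRKKKRR
RRRKKKRR
After op 2 paint(2,6,Y):
RRRRRRRR
RRRRRRRR
RRRRRRYR
RRRRRRRR
RRRRRRRR
RRRRKGRR
RRRRRRRR
RRRKKKRR
RRRKKKRR
After op 3 fill(5,2,K) [63 cells changed]:
KKKKKKKK
KKKKKKKK
KKKKKKYK
KKKKKKKK
KKKKKKKK
KKKKKGKK
KKKKKKKK
KKKKKKKK
KKKKKKKK
After op 4 paint(5,2,B):
KKKKKKKK
KKKKKKKK
KKKKKKYK
KKKKKKKK
KKKKKKKK
KKBKKGKK
KKKKKKKK
KKKKKKKK
KKKKKKKK
After op 5 fill(8,2,Y) [69 cells changed]:
YYYYYYYY
YYYYYYYY
YYYYYYYY
YYYYYYYY
YYYYYYYY
YYBYYGYY
YYYYYYYY
YYYYYYYY
YYYYYYYY
After op 6 paint(1,6,R):
YYYYYYYY
YYYYYYRY
YYYYYYYY
YYYYYYYY
YYYYYYYY
YYBYYGYY
YYYYYYYY
YYYYYYYY
YYYYYYYY
After op 7 paint(5,4,G):
YYYYYYYY
YYYYYYRY
YYYYYYYY
YYYYYYYY
YYYYYYYY
YYBYGGYY
YYYYYYYY
YYYYYYYY
YYYYYYYY

Answer: YYYYYYYY
YYYYYYRY
YYYYYYYY
YYYYYYYY
YYYYYYYY
YYBYGGYY
YYYYYYYY
YYYYYYYY
YYYYYYYY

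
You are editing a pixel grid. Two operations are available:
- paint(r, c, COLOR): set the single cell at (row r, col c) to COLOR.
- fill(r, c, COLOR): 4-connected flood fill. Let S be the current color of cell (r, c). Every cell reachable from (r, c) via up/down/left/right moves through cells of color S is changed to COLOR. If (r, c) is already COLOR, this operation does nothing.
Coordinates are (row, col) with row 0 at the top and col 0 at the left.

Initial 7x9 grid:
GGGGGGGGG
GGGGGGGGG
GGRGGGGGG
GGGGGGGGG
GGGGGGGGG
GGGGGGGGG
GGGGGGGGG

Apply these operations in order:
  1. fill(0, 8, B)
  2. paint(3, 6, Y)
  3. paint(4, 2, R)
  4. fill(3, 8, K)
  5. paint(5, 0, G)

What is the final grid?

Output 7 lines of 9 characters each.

Answer: KKKKKKKKK
KKKKKKKKK
KKRKKKKKK
KKKKKKYKK
KKRKKKKKK
GKKKKKKKK
KKKKKKKKK

Derivation:
After op 1 fill(0,8,B) [62 cells changed]:
BBBBBBBBB
BBBBBBBBB
BBRBBBBBB
BBBBBBBBB
BBBBBBBBB
BBBBBBBBB
BBBBBBBBB
After op 2 paint(3,6,Y):
BBBBBBBBB
BBBBBBBBB
BBRBBBBBB
BBBBBBYBB
BBBBBBBBB
BBBBBBBBB
BBBBBBBBB
After op 3 paint(4,2,R):
BBBBBBBBB
BBBBBBBBB
BBRBBBBBB
BBBBBBYBB
BBRBBBBBB
BBBBBBBBB
BBBBBBBBB
After op 4 fill(3,8,K) [60 cells changed]:
KKKKKKKKK
KKKKKKKKK
KKRKKKKKK
KKKKKKYKK
KKRKKKKKK
KKKKKKKKK
KKKKKKKKK
After op 5 paint(5,0,G):
KKKKKKKKK
KKKKKKKKK
KKRKKKKKK
KKKKKKYKK
KKRKKKKKK
GKKKKKKKK
KKKKKKKKK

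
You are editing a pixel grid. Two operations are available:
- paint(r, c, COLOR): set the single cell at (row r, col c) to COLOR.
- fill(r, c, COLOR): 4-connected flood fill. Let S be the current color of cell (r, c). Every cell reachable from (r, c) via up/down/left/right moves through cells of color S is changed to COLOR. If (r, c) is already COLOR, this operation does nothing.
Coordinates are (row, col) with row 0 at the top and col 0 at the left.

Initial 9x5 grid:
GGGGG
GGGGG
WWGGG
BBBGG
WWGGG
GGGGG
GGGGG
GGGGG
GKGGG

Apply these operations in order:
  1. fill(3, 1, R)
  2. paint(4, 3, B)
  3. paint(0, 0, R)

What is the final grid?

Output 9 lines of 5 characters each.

Answer: RGGGG
GGGGG
WWGGG
RRRGG
WWGBG
GGGGG
GGGGG
GGGGG
GKGGG

Derivation:
After op 1 fill(3,1,R) [3 cells changed]:
GGGGG
GGGGG
WWGGG
RRRGG
WWGGG
GGGGG
GGGGG
GGGGG
GKGGG
After op 2 paint(4,3,B):
GGGGG
GGGGG
WWGGG
RRRGG
WWGBG
GGGGG
GGGGG
GGGGG
GKGGG
After op 3 paint(0,0,R):
RGGGG
GGGGG
WWGGG
RRRGG
WWGBG
GGGGG
GGGGG
GGGGG
GKGGG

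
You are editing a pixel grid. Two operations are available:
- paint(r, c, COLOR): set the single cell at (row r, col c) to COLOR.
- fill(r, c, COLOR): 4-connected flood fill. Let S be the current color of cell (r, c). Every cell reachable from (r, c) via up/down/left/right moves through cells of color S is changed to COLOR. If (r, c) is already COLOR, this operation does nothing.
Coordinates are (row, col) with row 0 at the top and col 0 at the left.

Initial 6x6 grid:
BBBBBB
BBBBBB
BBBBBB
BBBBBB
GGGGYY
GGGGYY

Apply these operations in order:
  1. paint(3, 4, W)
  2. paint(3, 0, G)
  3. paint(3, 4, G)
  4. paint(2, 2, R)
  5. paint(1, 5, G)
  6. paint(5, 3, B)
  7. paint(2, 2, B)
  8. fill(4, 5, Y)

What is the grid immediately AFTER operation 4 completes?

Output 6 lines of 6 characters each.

After op 1 paint(3,4,W):
BBBBBB
BBBBBB
BBBBBB
BBBBWB
GGGGYY
GGGGYY
After op 2 paint(3,0,G):
BBBBBB
BBBBBB
BBBBBB
GBBBWB
GGGGYY
GGGGYY
After op 3 paint(3,4,G):
BBBBBB
BBBBBB
BBBBBB
GBBBGB
GGGGYY
GGGGYY
After op 4 paint(2,2,R):
BBBBBB
BBBBBB
BBRBBB
GBBBGB
GGGGYY
GGGGYY

Answer: BBBBBB
BBBBBB
BBRBBB
GBBBGB
GGGGYY
GGGGYY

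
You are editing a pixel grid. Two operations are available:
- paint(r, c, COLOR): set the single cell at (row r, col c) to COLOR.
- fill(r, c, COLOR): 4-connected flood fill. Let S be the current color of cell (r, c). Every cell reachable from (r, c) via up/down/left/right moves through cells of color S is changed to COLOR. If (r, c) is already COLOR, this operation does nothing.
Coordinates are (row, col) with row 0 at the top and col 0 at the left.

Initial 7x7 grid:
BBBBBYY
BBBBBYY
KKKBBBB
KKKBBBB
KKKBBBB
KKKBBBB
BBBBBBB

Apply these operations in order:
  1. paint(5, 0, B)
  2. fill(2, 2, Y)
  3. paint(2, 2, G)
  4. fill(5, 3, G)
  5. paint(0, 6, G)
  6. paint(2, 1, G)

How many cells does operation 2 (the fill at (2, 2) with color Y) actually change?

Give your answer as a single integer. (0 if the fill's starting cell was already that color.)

Answer: 11

Derivation:
After op 1 paint(5,0,B):
BBBBBYY
BBBBBYY
KKKBBBB
KKKBBBB
KKKBBBB
BKKBBBB
BBBBBBB
After op 2 fill(2,2,Y) [11 cells changed]:
BBBBBYY
BBBBBYY
YYYBBBB
YYYBBBB
YYYBBBB
BYYBBBB
BBBBBBB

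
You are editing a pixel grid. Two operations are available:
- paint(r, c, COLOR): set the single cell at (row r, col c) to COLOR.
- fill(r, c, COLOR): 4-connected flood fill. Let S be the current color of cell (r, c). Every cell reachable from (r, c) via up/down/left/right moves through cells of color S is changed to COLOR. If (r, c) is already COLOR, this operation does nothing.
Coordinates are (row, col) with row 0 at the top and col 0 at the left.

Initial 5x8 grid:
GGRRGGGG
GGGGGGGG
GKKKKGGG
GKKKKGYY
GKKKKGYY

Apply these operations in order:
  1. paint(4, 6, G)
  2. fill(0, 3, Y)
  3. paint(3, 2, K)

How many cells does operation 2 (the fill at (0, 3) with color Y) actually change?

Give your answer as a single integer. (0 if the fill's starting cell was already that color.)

Answer: 2

Derivation:
After op 1 paint(4,6,G):
GGRRGGGG
GGGGGGGG
GKKKKGGG
GKKKKGYY
GKKKKGGY
After op 2 fill(0,3,Y) [2 cells changed]:
GGYYGGGG
GGGGGGGG
GKKKKGGG
GKKKKGYY
GKKKKGGY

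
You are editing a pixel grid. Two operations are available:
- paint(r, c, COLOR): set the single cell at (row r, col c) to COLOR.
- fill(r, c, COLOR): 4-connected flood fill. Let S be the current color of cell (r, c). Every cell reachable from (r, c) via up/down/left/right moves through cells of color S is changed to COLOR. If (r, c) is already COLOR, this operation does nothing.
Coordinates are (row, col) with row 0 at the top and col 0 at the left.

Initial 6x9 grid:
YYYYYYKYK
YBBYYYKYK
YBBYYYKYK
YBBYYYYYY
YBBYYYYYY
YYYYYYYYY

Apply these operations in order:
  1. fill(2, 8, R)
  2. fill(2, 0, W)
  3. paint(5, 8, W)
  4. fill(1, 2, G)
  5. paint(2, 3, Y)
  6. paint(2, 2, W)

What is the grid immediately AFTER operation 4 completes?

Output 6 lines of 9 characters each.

Answer: WWWWWWKWR
WGGWWWKWR
WGGWWWKWR
WGGWWWWWW
WGGWWWWWW
WWWWWWWWW

Derivation:
After op 1 fill(2,8,R) [3 cells changed]:
YYYYYYKYR
YBBYYYKYR
YBBYYYKYR
YBBYYYYYY
YBBYYYYYY
YYYYYYYYY
After op 2 fill(2,0,W) [40 cells changed]:
WWWWWWKWR
WBBWWWKWR
WBBWWWKWR
WBBWWWWWW
WBBWWWWWW
WWWWWWWWW
After op 3 paint(5,8,W):
WWWWWWKWR
WBBWWWKWR
WBBWWWKWR
WBBWWWWWW
WBBWWWWWW
WWWWWWWWW
After op 4 fill(1,2,G) [8 cells changed]:
WWWWWWKWR
WGGWWWKWR
WGGWWWKWR
WGGWWWWWW
WGGWWWWWW
WWWWWWWWW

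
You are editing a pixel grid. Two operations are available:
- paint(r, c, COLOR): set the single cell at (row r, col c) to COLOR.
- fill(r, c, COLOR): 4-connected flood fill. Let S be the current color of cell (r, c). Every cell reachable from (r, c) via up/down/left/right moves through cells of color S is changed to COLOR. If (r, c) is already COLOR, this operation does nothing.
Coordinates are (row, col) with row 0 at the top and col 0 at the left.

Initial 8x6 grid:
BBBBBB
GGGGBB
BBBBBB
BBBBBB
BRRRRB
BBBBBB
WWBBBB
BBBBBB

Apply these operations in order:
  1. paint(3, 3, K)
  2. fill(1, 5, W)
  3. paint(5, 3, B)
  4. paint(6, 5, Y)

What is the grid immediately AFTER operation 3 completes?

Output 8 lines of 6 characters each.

After op 1 paint(3,3,K):
BBBBBB
GGGGBB
BBBBBB
BBBKBB
BRRRRB
BBBBBB
WWBBBB
BBBBBB
After op 2 fill(1,5,W) [37 cells changed]:
WWWWWW
GGGGWW
WWWWWW
WWWKWW
WRRRRW
WWWWWW
WWWWWW
WWWWWW
After op 3 paint(5,3,B):
WWWWWW
GGGGWW
WWWWWW
WWWKWW
WRRRRW
WWWBWW
WWWWWW
WWWWWW

Answer: WWWWWW
GGGGWW
WWWWWW
WWWKWW
WRRRRW
WWWBWW
WWWWWW
WWWWWW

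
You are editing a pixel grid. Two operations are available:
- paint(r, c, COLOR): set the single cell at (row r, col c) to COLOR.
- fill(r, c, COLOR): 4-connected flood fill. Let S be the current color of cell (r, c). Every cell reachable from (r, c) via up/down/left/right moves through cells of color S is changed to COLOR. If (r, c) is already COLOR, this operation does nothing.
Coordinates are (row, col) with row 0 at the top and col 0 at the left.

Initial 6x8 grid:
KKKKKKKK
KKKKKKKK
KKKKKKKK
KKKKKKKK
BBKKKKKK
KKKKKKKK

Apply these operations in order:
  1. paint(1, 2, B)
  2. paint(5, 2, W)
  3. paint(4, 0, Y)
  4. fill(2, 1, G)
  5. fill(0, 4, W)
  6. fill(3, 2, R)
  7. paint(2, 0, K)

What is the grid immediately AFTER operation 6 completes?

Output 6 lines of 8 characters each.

Answer: RRRRRRRR
RRBRRRRR
RRRRRRRR
RRRRRRRR
YBRRRRRR
KKRRRRRR

Derivation:
After op 1 paint(1,2,B):
KKKKKKKK
KKBKKKKK
KKKKKKKK
KKKKKKKK
BBKKKKKK
KKKKKKKK
After op 2 paint(5,2,W):
KKKKKKKK
KKBKKKKK
KKKKKKKK
KKKKKKKK
BBKKKKKK
KKWKKKKK
After op 3 paint(4,0,Y):
KKKKKKKK
KKBKKKKK
KKKKKKKK
KKKKKKKK
YBKKKKKK
KKWKKKKK
After op 4 fill(2,1,G) [42 cells changed]:
GGGGGGGG
GGBGGGGG
GGGGGGGG
GGGGGGGG
YBGGGGGG
KKWGGGGG
After op 5 fill(0,4,W) [42 cells changed]:
WWWWWWWW
WWBWWWWW
WWWWWWWW
WWWWWWWW
YBWWWWWW
KKWWWWWW
After op 6 fill(3,2,R) [43 cells changed]:
RRRRRRRR
RRBRRRRR
RRRRRRRR
RRRRRRRR
YBRRRRRR
KKRRRRRR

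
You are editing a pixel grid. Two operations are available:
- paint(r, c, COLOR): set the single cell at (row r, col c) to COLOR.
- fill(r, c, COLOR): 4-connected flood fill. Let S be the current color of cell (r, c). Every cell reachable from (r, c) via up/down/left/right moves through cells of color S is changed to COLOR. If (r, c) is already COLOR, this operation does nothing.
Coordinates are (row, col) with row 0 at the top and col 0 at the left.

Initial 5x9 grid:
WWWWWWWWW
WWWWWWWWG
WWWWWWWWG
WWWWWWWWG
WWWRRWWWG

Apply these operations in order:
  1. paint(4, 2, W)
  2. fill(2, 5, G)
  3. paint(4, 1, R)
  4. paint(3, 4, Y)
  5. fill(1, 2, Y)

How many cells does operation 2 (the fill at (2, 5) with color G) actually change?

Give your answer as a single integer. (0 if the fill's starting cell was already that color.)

Answer: 39

Derivation:
After op 1 paint(4,2,W):
WWWWWWWWW
WWWWWWWWG
WWWWWWWWG
WWWWWWWWG
WWWRRWWWG
After op 2 fill(2,5,G) [39 cells changed]:
GGGGGGGGG
GGGGGGGGG
GGGGGGGGG
GGGGGGGGG
GGGRRGGGG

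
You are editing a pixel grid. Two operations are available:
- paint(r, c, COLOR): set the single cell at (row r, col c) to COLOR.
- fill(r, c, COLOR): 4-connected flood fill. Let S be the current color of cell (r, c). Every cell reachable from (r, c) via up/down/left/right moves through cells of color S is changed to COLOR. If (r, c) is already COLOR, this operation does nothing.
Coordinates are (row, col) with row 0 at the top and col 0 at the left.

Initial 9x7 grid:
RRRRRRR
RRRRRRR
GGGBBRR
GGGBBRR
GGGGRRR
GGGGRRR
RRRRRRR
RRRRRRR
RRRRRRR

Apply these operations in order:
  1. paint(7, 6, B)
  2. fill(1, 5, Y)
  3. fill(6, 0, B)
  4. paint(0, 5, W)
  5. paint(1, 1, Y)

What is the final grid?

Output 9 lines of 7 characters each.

After op 1 paint(7,6,B):
RRRRRRR
RRRRRRR
GGGBBRR
GGGBBRR
GGGGRRR
GGGGRRR
RRRRRRR
RRRRRRB
RRRRRRR
After op 2 fill(1,5,Y) [44 cells changed]:
YYYYYYY
YYYYYYY
GGGBBYY
GGGBBYY
GGGGYYY
GGGGYYY
YYYYYYY
YYYYYYB
YYYYYYY
After op 3 fill(6,0,B) [44 cells changed]:
BBBBBBB
BBBBBBB
GGGBBBB
GGGBBBB
GGGGBBB
GGGGBBB
BBBBBBB
BBBBBBB
BBBBBBB
After op 4 paint(0,5,W):
BBBBBWB
BBBBBBB
GGGBBBB
GGGBBBB
GGGGBBB
GGGGBBB
BBBBBBB
BBBBBBB
BBBBBBB
After op 5 paint(1,1,Y):
BBBBBWB
BYBBBBB
GGGBBBB
GGGBBBB
GGGGBBB
GGGGBBB
BBBBBBB
BBBBBBB
BBBBBBB

Answer: BBBBBWB
BYBBBBB
GGGBBBB
GGGBBBB
GGGGBBB
GGGGBBB
BBBBBBB
BBBBBBB
BBBBBBB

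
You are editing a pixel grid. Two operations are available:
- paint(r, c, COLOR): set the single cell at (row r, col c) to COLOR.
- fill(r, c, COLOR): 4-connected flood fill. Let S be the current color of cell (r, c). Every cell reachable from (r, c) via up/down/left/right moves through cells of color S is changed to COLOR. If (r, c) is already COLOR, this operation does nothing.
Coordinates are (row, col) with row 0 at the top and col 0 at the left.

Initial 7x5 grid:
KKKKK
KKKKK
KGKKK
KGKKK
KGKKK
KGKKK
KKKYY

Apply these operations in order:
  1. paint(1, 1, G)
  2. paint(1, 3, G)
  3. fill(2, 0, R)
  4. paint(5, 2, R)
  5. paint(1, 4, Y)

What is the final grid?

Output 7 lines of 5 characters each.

After op 1 paint(1,1,G):
KKKKK
KGKKK
KGKKK
KGKKK
KGKKK
KGKKK
KKKYY
After op 2 paint(1,3,G):
KKKKK
KGKGK
KGKKK
KGKKK
KGKKK
KGKKK
KKKYY
After op 3 fill(2,0,R) [27 cells changed]:
RRRRR
RGRGR
RGRRR
RGRRR
RGRRR
RGRRR
RRRYY
After op 4 paint(5,2,R):
RRRRR
RGRGR
RGRRR
RGRRR
RGRRR
RGRRR
RRRYY
After op 5 paint(1,4,Y):
RRRRR
RGRGY
RGRRR
RGRRR
RGRRR
RGRRR
RRRYY

Answer: RRRRR
RGRGY
RGRRR
RGRRR
RGRRR
RGRRR
RRRYY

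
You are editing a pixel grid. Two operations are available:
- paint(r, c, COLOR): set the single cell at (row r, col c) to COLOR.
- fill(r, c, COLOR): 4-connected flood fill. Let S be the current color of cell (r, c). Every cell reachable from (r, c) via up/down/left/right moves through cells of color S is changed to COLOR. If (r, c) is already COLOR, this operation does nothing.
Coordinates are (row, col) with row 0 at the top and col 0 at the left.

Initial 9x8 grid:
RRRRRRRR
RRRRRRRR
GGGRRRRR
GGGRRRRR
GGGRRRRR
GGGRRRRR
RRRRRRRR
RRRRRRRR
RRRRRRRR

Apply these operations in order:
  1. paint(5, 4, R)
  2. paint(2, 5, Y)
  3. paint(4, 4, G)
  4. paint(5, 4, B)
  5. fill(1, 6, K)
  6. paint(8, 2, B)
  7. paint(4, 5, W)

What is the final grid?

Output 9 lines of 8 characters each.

Answer: KKKKKKKK
KKKKKKKK
GGGKKYKK
GGGKKKKK
GGGKGWKK
GGGKBKKK
KKKKKKKK
KKKKKKKK
KKBKKKKK

Derivation:
After op 1 paint(5,4,R):
RRRRRRRR
RRRRRRRR
GGGRRRRR
GGGRRRRR
GGGRRRRR
GGGRRRRR
RRRRRRRR
RRRRRRRR
RRRRRRRR
After op 2 paint(2,5,Y):
RRRRRRRR
RRRRRRRR
GGGRRYRR
GGGRRRRR
GGGRRRRR
GGGRRRRR
RRRRRRRR
RRRRRRRR
RRRRRRRR
After op 3 paint(4,4,G):
RRRRRRRR
RRRRRRRR
GGGRRYRR
GGGRRRRR
GGGRGRRR
GGGRRRRR
RRRRRRRR
RRRRRRRR
RRRRRRRR
After op 4 paint(5,4,B):
RRRRRRRR
RRRRRRRR
GGGRRYRR
GGGRRRRR
GGGRGRRR
GGGRBRRR
RRRRRRRR
RRRRRRRR
RRRRRRRR
After op 5 fill(1,6,K) [57 cells changed]:
KKKKKKKK
KKKKKKKK
GGGKKYKK
GGGKKKKK
GGGKGKKK
GGGKBKKK
KKKKKKKK
KKKKKKKK
KKKKKKKK
After op 6 paint(8,2,B):
KKKKKKKK
KKKKKKKK
GGGKKYKK
GGGKKKKK
GGGKGKKK
GGGKBKKK
KKKKKKKK
KKKKKKKK
KKBKKKKK
After op 7 paint(4,5,W):
KKKKKKKK
KKKKKKKK
GGGKKYKK
GGGKKKKK
GGGKGWKK
GGGKBKKK
KKKKKKKK
KKKKKKKK
KKBKKKKK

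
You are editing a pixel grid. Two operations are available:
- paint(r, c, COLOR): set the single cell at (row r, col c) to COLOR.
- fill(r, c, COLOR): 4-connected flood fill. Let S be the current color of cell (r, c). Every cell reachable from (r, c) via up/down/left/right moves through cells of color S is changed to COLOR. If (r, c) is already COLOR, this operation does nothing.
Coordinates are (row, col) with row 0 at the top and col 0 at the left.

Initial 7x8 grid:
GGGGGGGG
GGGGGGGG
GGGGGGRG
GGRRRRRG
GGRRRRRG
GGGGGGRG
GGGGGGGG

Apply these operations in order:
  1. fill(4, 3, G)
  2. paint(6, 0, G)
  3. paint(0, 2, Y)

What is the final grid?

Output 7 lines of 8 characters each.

Answer: GGYGGGGG
GGGGGGGG
GGGGGGGG
GGGGGGGG
GGGGGGGG
GGGGGGGG
GGGGGGGG

Derivation:
After op 1 fill(4,3,G) [12 cells changed]:
GGGGGGGG
GGGGGGGG
GGGGGGGG
GGGGGGGG
GGGGGGGG
GGGGGGGG
GGGGGGGG
After op 2 paint(6,0,G):
GGGGGGGG
GGGGGGGG
GGGGGGGG
GGGGGGGG
GGGGGGGG
GGGGGGGG
GGGGGGGG
After op 3 paint(0,2,Y):
GGYGGGGG
GGGGGGGG
GGGGGGGG
GGGGGGGG
GGGGGGGG
GGGGGGGG
GGGGGGGG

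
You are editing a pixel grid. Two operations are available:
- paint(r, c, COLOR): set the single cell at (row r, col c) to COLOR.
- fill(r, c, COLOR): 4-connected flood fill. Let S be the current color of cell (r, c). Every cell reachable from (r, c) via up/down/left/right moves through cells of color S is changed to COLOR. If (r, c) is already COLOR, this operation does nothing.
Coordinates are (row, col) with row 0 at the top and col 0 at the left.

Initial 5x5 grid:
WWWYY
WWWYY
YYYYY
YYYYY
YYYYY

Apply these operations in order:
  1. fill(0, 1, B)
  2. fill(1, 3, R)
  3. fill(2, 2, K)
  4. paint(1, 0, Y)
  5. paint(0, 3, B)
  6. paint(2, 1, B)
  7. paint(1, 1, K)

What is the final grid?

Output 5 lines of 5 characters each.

After op 1 fill(0,1,B) [6 cells changed]:
BBBYY
BBBYY
YYYYY
YYYYY
YYYYY
After op 2 fill(1,3,R) [19 cells changed]:
BBBRR
BBBRR
RRRRR
RRRRR
RRRRR
After op 3 fill(2,2,K) [19 cells changed]:
BBBKK
BBBKK
KKKKK
KKKKK
KKKKK
After op 4 paint(1,0,Y):
BBBKK
YBBKK
KKKKK
KKKKK
KKKKK
After op 5 paint(0,3,B):
BBBBK
YBBKK
KKKKK
KKKKK
KKKKK
After op 6 paint(2,1,B):
BBBBK
YBBKK
KBKKK
KKKKK
KKKKK
After op 7 paint(1,1,K):
BBBBK
YKBKK
KBKKK
KKKKK
KKKKK

Answer: BBBBK
YKBKK
KBKKK
KKKKK
KKKKK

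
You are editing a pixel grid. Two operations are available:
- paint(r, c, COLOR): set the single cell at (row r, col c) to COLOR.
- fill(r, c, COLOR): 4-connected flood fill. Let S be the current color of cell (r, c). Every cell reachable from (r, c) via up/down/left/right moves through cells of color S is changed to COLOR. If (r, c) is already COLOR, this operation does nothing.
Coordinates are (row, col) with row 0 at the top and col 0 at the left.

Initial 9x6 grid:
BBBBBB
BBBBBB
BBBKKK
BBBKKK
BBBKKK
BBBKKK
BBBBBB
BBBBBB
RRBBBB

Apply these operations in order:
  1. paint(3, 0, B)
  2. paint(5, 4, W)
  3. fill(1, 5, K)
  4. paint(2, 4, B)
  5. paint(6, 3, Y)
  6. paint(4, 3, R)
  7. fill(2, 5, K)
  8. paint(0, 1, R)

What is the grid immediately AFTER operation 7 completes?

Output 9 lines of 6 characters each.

Answer: KKKKKK
KKKKKK
KKKKBK
KKKKKK
KKKRKK
KKKKWK
KKKYKK
KKKKKK
RRKKKK

Derivation:
After op 1 paint(3,0,B):
BBBBBB
BBBBBB
BBBKKK
BBBKKK
BBBKKK
BBBKKK
BBBBBB
BBBBBB
RRBBBB
After op 2 paint(5,4,W):
BBBBBB
BBBBBB
BBBKKK
BBBKKK
BBBKKK
BBBKWK
BBBBBB
BBBBBB
RRBBBB
After op 3 fill(1,5,K) [40 cells changed]:
KKKKKK
KKKKKK
KKKKKK
KKKKKK
KKKKKK
KKKKWK
KKKKKK
KKKKKK
RRKKKK
After op 4 paint(2,4,B):
KKKKKK
KKKKKK
KKKKBK
KKKKKK
KKKKKK
KKKKWK
KKKKKK
KKKKKK
RRKKKK
After op 5 paint(6,3,Y):
KKKKKK
KKKKKK
KKKKBK
KKKKKK
KKKKKK
KKKKWK
KKKYKK
KKKKKK
RRKKKK
After op 6 paint(4,3,R):
KKKKKK
KKKKKK
KKKKBK
KKKKKK
KKKRKK
KKKKWK
KKKYKK
KKKKKK
RRKKKK
After op 7 fill(2,5,K) [0 cells changed]:
KKKKKK
KKKKKK
KKKKBK
KKKKKK
KKKRKK
KKKKWK
KKKYKK
KKKKKK
RRKKKK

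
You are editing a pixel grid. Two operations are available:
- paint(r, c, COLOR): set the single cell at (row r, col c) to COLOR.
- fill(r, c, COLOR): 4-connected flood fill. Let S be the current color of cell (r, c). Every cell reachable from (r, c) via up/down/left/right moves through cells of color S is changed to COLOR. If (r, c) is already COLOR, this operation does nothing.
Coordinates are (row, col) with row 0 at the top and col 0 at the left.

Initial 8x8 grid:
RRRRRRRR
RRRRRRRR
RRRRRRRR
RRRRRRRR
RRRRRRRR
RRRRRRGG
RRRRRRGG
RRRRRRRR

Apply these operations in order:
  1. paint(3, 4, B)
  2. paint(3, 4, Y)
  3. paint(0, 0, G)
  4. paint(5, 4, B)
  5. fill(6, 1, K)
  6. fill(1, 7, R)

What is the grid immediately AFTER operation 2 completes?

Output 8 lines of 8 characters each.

After op 1 paint(3,4,B):
RRRRRRRR
RRRRRRRR
RRRRRRRR
RRRRBRRR
RRRRRRRR
RRRRRRGG
RRRRRRGG
RRRRRRRR
After op 2 paint(3,4,Y):
RRRRRRRR
RRRRRRRR
RRRRRRRR
RRRRYRRR
RRRRRRRR
RRRRRRGG
RRRRRRGG
RRRRRRRR

Answer: RRRRRRRR
RRRRRRRR
RRRRRRRR
RRRRYRRR
RRRRRRRR
RRRRRRGG
RRRRRRGG
RRRRRRRR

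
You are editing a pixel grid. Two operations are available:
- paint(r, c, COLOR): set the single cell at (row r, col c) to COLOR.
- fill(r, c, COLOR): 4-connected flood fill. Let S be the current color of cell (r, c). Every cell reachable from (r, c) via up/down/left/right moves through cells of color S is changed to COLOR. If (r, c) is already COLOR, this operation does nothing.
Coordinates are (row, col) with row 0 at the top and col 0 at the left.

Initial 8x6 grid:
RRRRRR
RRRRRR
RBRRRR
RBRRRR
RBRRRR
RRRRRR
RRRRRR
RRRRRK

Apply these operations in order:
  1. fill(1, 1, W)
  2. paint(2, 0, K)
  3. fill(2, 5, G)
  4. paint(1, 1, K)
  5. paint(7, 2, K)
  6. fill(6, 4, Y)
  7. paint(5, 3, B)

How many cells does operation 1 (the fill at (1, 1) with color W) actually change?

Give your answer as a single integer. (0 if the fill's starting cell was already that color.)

Answer: 44

Derivation:
After op 1 fill(1,1,W) [44 cells changed]:
WWWWWW
WWWWWW
WBWWWW
WBWWWW
WBWWWW
WWWWWW
WWWWWW
WWWWWK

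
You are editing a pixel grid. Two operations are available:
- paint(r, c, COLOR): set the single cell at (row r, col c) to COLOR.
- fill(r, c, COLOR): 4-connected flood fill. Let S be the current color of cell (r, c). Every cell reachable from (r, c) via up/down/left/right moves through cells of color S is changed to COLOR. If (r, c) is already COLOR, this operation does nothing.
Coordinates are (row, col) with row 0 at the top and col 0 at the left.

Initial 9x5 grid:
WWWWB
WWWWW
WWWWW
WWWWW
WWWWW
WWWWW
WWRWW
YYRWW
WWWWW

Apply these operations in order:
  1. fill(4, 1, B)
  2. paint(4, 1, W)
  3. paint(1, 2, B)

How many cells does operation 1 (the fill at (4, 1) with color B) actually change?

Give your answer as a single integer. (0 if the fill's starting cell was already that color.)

After op 1 fill(4,1,B) [40 cells changed]:
BBBBB
BBBBB
BBBBB
BBBBB
BBBBB
BBBBB
BBRBB
YYRBB
BBBBB

Answer: 40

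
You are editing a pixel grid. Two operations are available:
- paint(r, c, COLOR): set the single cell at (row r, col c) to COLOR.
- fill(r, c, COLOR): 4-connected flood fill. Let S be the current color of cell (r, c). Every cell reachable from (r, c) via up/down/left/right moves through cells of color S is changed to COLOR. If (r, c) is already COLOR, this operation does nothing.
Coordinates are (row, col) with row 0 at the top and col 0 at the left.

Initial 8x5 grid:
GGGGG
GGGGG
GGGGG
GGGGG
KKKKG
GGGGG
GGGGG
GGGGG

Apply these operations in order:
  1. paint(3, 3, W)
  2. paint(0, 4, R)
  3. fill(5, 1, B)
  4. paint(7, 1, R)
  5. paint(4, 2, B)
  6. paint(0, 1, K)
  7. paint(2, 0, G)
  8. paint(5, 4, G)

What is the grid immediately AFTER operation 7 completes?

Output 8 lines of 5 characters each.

After op 1 paint(3,3,W):
GGGGG
GGGGG
GGGGG
GGGWG
KKKKG
GGGGG
GGGGG
GGGGG
After op 2 paint(0,4,R):
GGGGR
GGGGG
GGGGG
GGGWG
KKKKG
GGGGG
GGGGG
GGGGG
After op 3 fill(5,1,B) [34 cells changed]:
BBBBR
BBBBB
BBBBB
BBBWB
KKKKB
BBBBB
BBBBB
BBBBB
After op 4 paint(7,1,R):
BBBBR
BBBBB
BBBBB
BBBWB
KKKKB
BBBBB
BBBBB
BRBBB
After op 5 paint(4,2,B):
BBBBR
BBBBB
BBBBB
BBBWB
KKBKB
BBBBB
BBBBB
BRBBB
After op 6 paint(0,1,K):
BKBBR
BBBBB
BBBBB
BBBWB
KKBKB
BBBBB
BBBBB
BRBBB
After op 7 paint(2,0,G):
BKBBR
BBBBB
GBBBB
BBBWB
KKBKB
BBBBB
BBBBB
BRBBB

Answer: BKBBR
BBBBB
GBBBB
BBBWB
KKBKB
BBBBB
BBBBB
BRBBB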